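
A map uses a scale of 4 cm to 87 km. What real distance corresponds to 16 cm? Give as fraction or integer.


Map scale: 4 cm = 87 km
Measured distance on map = 16 cm
Set up proportion: 16 * 87 / 4
= 1392 / 4
= 348 km

348


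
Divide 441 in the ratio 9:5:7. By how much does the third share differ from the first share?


Total parts = 9 + 5 + 7 = 21
Value per part = 441 / 21 = 21
Shares: 9*21=189, 5*21=105, 7*21=147
Third share = 147, first share = 189
Difference = |147 - 189| = 42

42


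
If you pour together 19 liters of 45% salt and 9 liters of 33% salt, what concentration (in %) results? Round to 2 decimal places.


Solute in mixture 1 = 45% of 19 L = 19*45/100 = 171/20 L
Solute in mixture 2 = 33% of 9 L = 9*33/100 = 297/100 L
Total solute = 171/20 + 297/100 = 288/25 L
Total volume = 19 + 9 = 28 L
Final concentration = 288/25/28 * 100 = 41.14%

41.14


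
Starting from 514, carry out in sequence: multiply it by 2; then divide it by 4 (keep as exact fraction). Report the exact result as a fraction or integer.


Start with 514.
Step 1: Multiply by 2: 514 * 2 = 1028
Step 2: Divide by 4: 1028 / 4 = 257
Final result = 257

257


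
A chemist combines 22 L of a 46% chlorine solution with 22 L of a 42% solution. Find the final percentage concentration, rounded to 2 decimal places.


Solute in mixture 1 = 46% of 22 L = 22*46/100 = 253/25 L
Solute in mixture 2 = 42% of 22 L = 22*42/100 = 231/25 L
Total solute = 253/25 + 231/25 = 484/25 L
Total volume = 22 + 22 = 44 L
Final concentration = 484/25/44 * 100 = 44.00%

44.00


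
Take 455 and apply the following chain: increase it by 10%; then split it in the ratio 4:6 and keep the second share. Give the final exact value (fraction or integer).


Start with 455.
Step 1: Increase by 10%: 455 * 110/100 = 1001/2
Step 2: Split 4:6, second share = 1001/2 * 6/10 = 3003/10
Final result = 3003/10

3003/10


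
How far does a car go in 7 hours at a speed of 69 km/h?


Using distance = speed * time
Speed = 69 km/h
Time = 7 hours
Distance = 69 * 7
= 483 km

483


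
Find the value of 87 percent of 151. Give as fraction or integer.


Compute 87% of 151
Convert percentage: 87% = 87/100
Multiply: 151 * 87/100
= 13137/100
= 13137/100

13137/100


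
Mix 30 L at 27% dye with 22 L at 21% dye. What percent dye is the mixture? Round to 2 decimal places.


Solute in mixture 1 = 27% of 30 L = 30*27/100 = 81/10 L
Solute in mixture 2 = 21% of 22 L = 22*21/100 = 231/50 L
Total solute = 81/10 + 231/50 = 318/25 L
Total volume = 30 + 22 = 52 L
Final concentration = 318/25/52 * 100 = 24.46%

24.46


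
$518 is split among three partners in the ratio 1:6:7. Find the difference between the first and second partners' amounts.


Total parts = 1 + 6 + 7 = 14
Value per part = 518 / 14 = 37
Shares: 1*37=37, 6*37=222, 7*37=259
First share = 37, second share = 222
Difference = |37 - 222| = 185

185


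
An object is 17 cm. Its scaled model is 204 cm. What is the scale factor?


Original length = 17 cm
Scaled length = 204 cm
Scale factor = 204 / 17
= 12

12


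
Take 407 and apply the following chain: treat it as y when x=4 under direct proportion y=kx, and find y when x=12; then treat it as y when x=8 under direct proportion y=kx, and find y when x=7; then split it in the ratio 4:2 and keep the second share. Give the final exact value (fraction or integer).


Start with 407.
Step 1: Direct prop: k = (407)/4; new y = k*12 = 407*12/4 = 1221
Step 2: Direct prop: k = (1221)/8; new y = k*7 = 1221*7/8 = 8547/8
Step 3: Split 4:2, second share = 8547/8 * 2/6 = 2849/8
Final result = 2849/8

2849/8


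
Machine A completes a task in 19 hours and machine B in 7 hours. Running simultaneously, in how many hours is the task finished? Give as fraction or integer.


Rate of A = 1/19 job per hour
Rate of B = 1/7 job per hour
Combined rate = 1/19 + 1/7
Find common denominator: (7 + 19)/(19*7) = 26/133
Combined rate = 26/133 job per hour
Time together = 1 / (26/133) = 133/26 hours

133/26


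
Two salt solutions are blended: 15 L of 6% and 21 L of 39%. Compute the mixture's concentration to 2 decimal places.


Solute in mixture 1 = 6% of 15 L = 15*6/100 = 9/10 L
Solute in mixture 2 = 39% of 21 L = 21*39/100 = 819/100 L
Total solute = 9/10 + 819/100 = 909/100 L
Total volume = 15 + 21 = 36 L
Final concentration = 909/100/36 * 100 = 25.25%

25.25


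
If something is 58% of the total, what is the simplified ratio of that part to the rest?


Part = 58%, Remainder = 42%
Ratio = 58:42
GCD(58, 42) = 2
Simplify: 29:21 = 29:21

29:21


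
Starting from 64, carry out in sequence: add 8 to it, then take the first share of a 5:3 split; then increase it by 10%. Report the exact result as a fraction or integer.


Start with 64.
Step 1: Add 8: 64+8=72; split 5:3 first = 72*5/8 = 45
Step 2: Increase by 10%: 45 * 110/100 = 99/2
Final result = 99/2

99/2


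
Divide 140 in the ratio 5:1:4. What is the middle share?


Ratio = 5:1:4
Total parts = 5 + 1 + 4 = 10
Value per part = 140 / 10 = 14
First share = 5 * 14 = 70
Middle share = 1 * 14 = 14
Third share = 4 * 14 = 56

14


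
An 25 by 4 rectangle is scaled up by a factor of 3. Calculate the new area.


Original dimensions: 25 x 4
Enlargement factor = 3
New width = 25 * 3 = 75
New height = 4 * 3 = 12
New area = 75 * 12 = 900

900


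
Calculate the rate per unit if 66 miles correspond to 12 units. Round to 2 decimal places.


Total miles = 66
Number of units = 12
Unit rate = 66 / 12
= 5.50 miles per unit

5.50


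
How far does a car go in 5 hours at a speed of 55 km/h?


Using distance = speed * time
Speed = 55 km/h
Time = 5 hours
Distance = 55 * 5
= 275 km

275


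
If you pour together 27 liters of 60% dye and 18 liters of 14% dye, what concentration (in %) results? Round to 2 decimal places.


Solute in mixture 1 = 60% of 27 L = 27*60/100 = 81/5 L
Solute in mixture 2 = 14% of 18 L = 18*14/100 = 63/25 L
Total solute = 81/5 + 63/25 = 468/25 L
Total volume = 27 + 18 = 45 L
Final concentration = 468/25/45 * 100 = 41.60%

41.60


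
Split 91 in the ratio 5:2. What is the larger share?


Total parts = 5 + 2 = 7
Value per part = 91 / 7 = 13
First share = 5 * 13 = 65
Second share = 2 * 13 = 26
Larger share = 65

65


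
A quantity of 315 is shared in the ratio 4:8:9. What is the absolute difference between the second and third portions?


Total parts = 4 + 8 + 9 = 21
Value per part = 315 / 21 = 15
Shares: 4*15=60, 8*15=120, 9*15=135
Second share = 120, third share = 135
Difference = |120 - 135| = 15

15


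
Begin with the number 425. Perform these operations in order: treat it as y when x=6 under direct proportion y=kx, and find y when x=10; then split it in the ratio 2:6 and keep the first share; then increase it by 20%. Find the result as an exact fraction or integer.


Start with 425.
Step 1: Direct prop: k = (425)/6; new y = k*10 = 425*10/6 = 2125/3
Step 2: Split 2:6, first share = 2125/3 * 2/8 = 2125/12
Step 3: Increase by 20%: 2125/12 * 120/100 = 425/2
Final result = 425/2

425/2


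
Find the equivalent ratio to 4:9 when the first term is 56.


Original ratio: 4:9
First term target: 56
Scale factor = 56 / 4 = 14
Multiply second term: 9 * 14 = 126
Equivalent ratio = 56:126

56:126


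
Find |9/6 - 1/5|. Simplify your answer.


Simplify: 9/6 = 3/2 and 1/5 = 1/5
Find common denominator: LCD = 10
Convert: 15/10 and 2/10
Difference = |15 - 2|/10 = 13/10
Simplified = 13/10

13/10


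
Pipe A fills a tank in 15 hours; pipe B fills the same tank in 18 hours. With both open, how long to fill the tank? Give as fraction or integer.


Rate of A = 1/15 job per hour
Rate of B = 1/18 job per hour
Combined rate = 1/15 + 1/18
Find common denominator: (18 + 15)/(15*18) = 33/270
Combined rate = 11/90 job per hour
Time together = 1 / (11/90) = 90/11 hours

90/11


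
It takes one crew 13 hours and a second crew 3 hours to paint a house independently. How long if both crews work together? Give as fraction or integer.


Rate of A = 1/13 job per hour
Rate of B = 1/3 job per hour
Combined rate = 1/13 + 1/3
Find common denominator: (3 + 13)/(13*3) = 16/39
Combined rate = 16/39 job per hour
Time together = 1 / (16/39) = 39/16 hours

39/16


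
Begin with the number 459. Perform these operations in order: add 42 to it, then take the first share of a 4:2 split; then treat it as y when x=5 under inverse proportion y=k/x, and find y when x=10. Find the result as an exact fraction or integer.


Start with 459.
Step 1: Add 42: 459+42=501; split 4:2 first = 501*4/6 = 334
Step 2: Inverse prop: k = (334)*5; new y = k/10 = 334*5/10 = 167
Final result = 167

167


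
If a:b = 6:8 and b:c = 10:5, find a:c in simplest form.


Given a:b = 6:8 and b:c = 10:5
Make b consistent. Multiply first ratio by 10: a:b = 60:80
Multiply second ratio by 8: b:c = 80:40
Now b = 80 in both, so a:b:c = 60:80:40
Therefore a:c = 60:40
Simplify by GCD: a:c = 3:2

3:2


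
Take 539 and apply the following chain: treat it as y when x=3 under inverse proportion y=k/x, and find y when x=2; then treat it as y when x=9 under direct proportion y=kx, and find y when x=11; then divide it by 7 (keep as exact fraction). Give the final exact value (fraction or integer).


Start with 539.
Step 1: Inverse prop: k = (539)*3; new y = k/2 = 539*3/2 = 1617/2
Step 2: Direct prop: k = (1617/2)/9; new y = k*11 = 1617/2*11/9 = 5929/6
Step 3: Divide by 7: 5929/6 / 7 = 847/6
Final result = 847/6

847/6


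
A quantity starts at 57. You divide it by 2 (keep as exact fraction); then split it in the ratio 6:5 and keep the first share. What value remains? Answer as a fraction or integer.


Start with 57.
Step 1: Divide by 2: 57 / 2 = 57/2
Step 2: Split 6:5, first share = 57/2 * 6/11 = 171/11
Final result = 171/11

171/11


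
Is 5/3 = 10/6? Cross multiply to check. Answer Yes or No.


Cross multiply to check 5/3 = 10/6
Left cross product: 5 * 6 = 30
Right cross product: 3 * 10 = 30
30 = 30
Equal, so proportions match => Yes

Yes


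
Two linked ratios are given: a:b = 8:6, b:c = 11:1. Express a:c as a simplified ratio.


Given a:b = 8:6 and b:c = 11:1
Make b consistent. Multiply first ratio by 11: a:b = 88:66
Multiply second ratio by 6: b:c = 66:6
Now b = 66 in both, so a:b:c = 88:66:6
Therefore a:c = 88:6
Simplify by GCD: a:c = 44:3

44:3


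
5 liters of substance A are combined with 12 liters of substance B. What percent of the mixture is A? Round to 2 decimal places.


Volume of A = 5 L
Volume of B = 12 L
Total volume = 5 + 12 = 17 L
Percentage of A = (5/17) * 100
= 29.41%

29.41


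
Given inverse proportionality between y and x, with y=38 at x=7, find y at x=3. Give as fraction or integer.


Inverse proportion: y = k/x
Find k: k = 7 * 38 = 266
Compute y at x=3: y = 266/3
y = 266/3

266/3


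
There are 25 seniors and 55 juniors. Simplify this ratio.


Find GCD(25, 55)
GCD = 5
Divide both by 5: 25/5 = 5, 55/5 = 11
Simplified ratio = 5:11

5:11


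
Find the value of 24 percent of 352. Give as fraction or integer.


Compute 24% of 352
Convert percentage: 24% = 24/100
Multiply: 352 * 24/100
= 8448/100
= 2112/25

2112/25


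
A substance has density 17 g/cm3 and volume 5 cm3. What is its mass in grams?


Using mass = density * volume
Density = 17 g/cm3
Volume = 5 cm3
Mass = 17 * 5
= 85 g

85


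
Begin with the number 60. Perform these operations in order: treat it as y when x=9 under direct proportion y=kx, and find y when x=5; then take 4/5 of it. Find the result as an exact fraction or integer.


Start with 60.
Step 1: Direct prop: k = (60)/9; new y = k*5 = 60*5/9 = 100/3
Step 2: Take 4/5: 100/3 * 4/5 = 80/3
Final result = 80/3

80/3


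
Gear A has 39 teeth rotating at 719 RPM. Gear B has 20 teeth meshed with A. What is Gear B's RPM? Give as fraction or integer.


Gear ratio: teeth_A * RPM_A = teeth_B * RPM_B
39 * 719 = 20 * RPM_B
28041 = 20 * RPM_B
RPM_B = 28041 / 20
RPM_B = 28041/20

28041/20


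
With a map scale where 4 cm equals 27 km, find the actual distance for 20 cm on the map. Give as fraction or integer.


Map scale: 4 cm = 27 km
Measured distance on map = 20 cm
Set up proportion: 20 * 27 / 4
= 540 / 4
= 135 km

135


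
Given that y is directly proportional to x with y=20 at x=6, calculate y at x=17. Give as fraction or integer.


Direct proportion: y = kx
Find k: k = 20/6 = 10/3
Compute y at x=17: y = 10/3 * 17
y = 170/3

170/3


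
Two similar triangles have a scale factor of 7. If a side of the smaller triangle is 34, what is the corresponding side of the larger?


Similar triangles have proportional sides
Scale factor = 7
Smaller side = 34
Corresponding larger side = 34 * 7
= 238

238


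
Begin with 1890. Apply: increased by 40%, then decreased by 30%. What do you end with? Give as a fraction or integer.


Start: 1890
Step 1: increase by 40% => multiply by 140/100
  1890 * 140/100 = 2646
Step 2: decrease by 30% => multiply by 70/100
  2646 * 70/100 = 9261/5
Final value = 9261/5

9261/5


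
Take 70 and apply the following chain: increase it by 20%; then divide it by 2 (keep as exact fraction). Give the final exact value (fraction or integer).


Start with 70.
Step 1: Increase by 20%: 70 * 120/100 = 84
Step 2: Divide by 2: 84 / 2 = 42
Final result = 42

42


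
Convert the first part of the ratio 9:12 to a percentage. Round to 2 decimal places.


Total parts = 9 + 12 = 21
First part fraction = 9/21
Percentage = (9/21) * 100
= 0.428571 * 100
= 42.86%

42.86


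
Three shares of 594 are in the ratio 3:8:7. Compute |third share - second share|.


Total parts = 3 + 8 + 7 = 18
Value per part = 594 / 18 = 33
Shares: 3*33=99, 8*33=264, 7*33=231
Third share = 231, second share = 264
Difference = |231 - 264| = 33

33


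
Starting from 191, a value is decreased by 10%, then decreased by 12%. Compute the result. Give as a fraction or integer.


Start: 191
Step 1: decrease by 10% => multiply by 90/100
  191 * 90/100 = 1719/10
Step 2: decrease by 12% => multiply by 88/100
  1719/10 * 88/100 = 18909/125
Final value = 18909/125

18909/125


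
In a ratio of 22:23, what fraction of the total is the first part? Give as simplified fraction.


Total parts = 22 + 23 = 45
First part fraction = 22/45
Simplify: 22/45 = 22/45

22/45


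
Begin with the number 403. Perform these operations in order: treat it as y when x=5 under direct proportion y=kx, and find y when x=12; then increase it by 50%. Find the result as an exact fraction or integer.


Start with 403.
Step 1: Direct prop: k = (403)/5; new y = k*12 = 403*12/5 = 4836/5
Step 2: Increase by 50%: 4836/5 * 150/100 = 7254/5
Final result = 7254/5

7254/5


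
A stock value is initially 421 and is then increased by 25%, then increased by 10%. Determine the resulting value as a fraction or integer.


Start: 421
Step 1: increase by 25% => multiply by 125/100
  421 * 125/100 = 2105/4
Step 2: increase by 10% => multiply by 110/100
  2105/4 * 110/100 = 4631/8
Final value = 4631/8

4631/8


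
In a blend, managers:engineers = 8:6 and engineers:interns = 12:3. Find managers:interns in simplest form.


Given a:b = 8:6 and b:c = 12:3
Make b consistent. Multiply first ratio by 12: a:b = 96:72
Multiply second ratio by 6: b:c = 72:18
Now b = 72 in both, so a:b:c = 96:72:18
Therefore a:c = 96:18
Simplify by GCD: a:c = 16:3

16:3


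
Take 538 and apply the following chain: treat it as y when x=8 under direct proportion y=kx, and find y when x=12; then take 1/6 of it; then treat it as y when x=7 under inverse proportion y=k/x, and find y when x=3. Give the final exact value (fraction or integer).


Start with 538.
Step 1: Direct prop: k = (538)/8; new y = k*12 = 538*12/8 = 807
Step 2: Take 1/6: 807 * 1/6 = 269/2
Step 3: Inverse prop: k = (269/2)*7; new y = k/3 = 269/2*7/3 = 1883/6
Final result = 1883/6

1883/6


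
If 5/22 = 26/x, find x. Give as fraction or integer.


Setting up: 5/22 = 26/x
Cross multiply: 5 * x = 22 * 26
5x = 572
x = 572/5
x = 572/5

572/5


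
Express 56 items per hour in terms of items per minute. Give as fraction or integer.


Converting from per hour to per minute
Rate = 56 items per hour
Divide by 60: 56/60
= 14/15 items per minute

14/15


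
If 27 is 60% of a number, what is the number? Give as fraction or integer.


Given: 27 is 60% of the whole
Set up: 27 = 60/100 * whole
whole = 27 * 100 / 60
whole = 2700 / 60
whole = 45

45


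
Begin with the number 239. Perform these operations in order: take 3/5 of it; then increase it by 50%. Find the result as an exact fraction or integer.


Start with 239.
Step 1: Take 3/5: 239 * 3/5 = 717/5
Step 2: Increase by 50%: 717/5 * 150/100 = 2151/10
Final result = 2151/10

2151/10


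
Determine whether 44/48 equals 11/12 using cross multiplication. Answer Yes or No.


Cross multiply to check 44/48 = 11/12
Left cross product: 44 * 12 = 528
Right cross product: 48 * 11 = 528
528 = 528
Equal, so proportions match => Yes

Yes


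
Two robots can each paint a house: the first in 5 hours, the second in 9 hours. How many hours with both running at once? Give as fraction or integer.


Rate of A = 1/5 job per hour
Rate of B = 1/9 job per hour
Combined rate = 1/5 + 1/9
Find common denominator: (9 + 5)/(5*9) = 14/45
Combined rate = 14/45 job per hour
Time together = 1 / (14/45) = 45/14 hours

45/14


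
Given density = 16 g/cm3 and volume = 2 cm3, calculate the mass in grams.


Using mass = density * volume
Density = 16 g/cm3
Volume = 2 cm3
Mass = 16 * 2
= 32 g

32


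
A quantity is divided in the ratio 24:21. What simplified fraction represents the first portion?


Total parts = 24 + 21 = 45
First part fraction = 24/45
Simplify: 24/45 = 8/15

8/15


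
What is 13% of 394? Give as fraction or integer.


Compute 13% of 394
Convert percentage: 13% = 13/100
Multiply: 394 * 13/100
= 5122/100
= 2561/50

2561/50


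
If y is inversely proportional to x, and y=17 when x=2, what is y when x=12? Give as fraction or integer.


Inverse proportion: y = k/x
Find k: k = 2 * 17 = 34
Compute y at x=12: y = 34/12
y = 17/6

17/6


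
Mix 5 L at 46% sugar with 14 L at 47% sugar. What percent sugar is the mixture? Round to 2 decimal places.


Solute in mixture 1 = 46% of 5 L = 5*46/100 = 23/10 L
Solute in mixture 2 = 47% of 14 L = 14*47/100 = 329/50 L
Total solute = 23/10 + 329/50 = 222/25 L
Total volume = 5 + 14 = 19 L
Final concentration = 222/25/19 * 100 = 46.74%

46.74


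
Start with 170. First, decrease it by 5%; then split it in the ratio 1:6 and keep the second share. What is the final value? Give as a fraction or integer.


Start with 170.
Step 1: Decrease by 5%: 170 * 95/100 = 323/2
Step 2: Split 1:6, second share = 323/2 * 6/7 = 969/7
Final result = 969/7

969/7


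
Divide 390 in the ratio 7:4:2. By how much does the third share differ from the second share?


Total parts = 7 + 4 + 2 = 13
Value per part = 390 / 13 = 30
Shares: 7*30=210, 4*30=120, 2*30=60
Third share = 60, second share = 120
Difference = |60 - 120| = 60

60


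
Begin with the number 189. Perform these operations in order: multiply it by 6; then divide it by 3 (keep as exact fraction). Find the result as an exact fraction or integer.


Start with 189.
Step 1: Multiply by 6: 189 * 6 = 1134
Step 2: Divide by 3: 1134 / 3 = 378
Final result = 378

378


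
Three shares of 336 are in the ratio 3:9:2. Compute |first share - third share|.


Total parts = 3 + 9 + 2 = 14
Value per part = 336 / 14 = 24
Shares: 3*24=72, 9*24=216, 2*24=48
First share = 72, third share = 48
Difference = |72 - 48| = 24

24


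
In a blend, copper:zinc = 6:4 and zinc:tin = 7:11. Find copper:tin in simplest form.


Given a:b = 6:4 and b:c = 7:11
Make b consistent. Multiply first ratio by 7: a:b = 42:28
Multiply second ratio by 4: b:c = 28:44
Now b = 28 in both, so a:b:c = 42:28:44
Therefore a:c = 42:44
Simplify by GCD: a:c = 21:22

21:22


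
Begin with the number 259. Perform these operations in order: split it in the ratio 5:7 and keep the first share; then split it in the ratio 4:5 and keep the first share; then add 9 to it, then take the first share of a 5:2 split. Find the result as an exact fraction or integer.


Start with 259.
Step 1: Split 5:7, first share = 259 * 5/12 = 1295/12
Step 2: Split 4:5, first share = 1295/12 * 4/9 = 1295/27
Step 3: Add 9: 1295/27+9=1538/27; split 5:2 first = 1538/27*5/7 = 7690/189
Final result = 7690/189

7690/189


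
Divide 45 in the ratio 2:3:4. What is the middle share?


Ratio = 2:3:4
Total parts = 2 + 3 + 4 = 9
Value per part = 45 / 9 = 5
First share = 2 * 5 = 10
Middle share = 3 * 5 = 15
Third share = 4 * 5 = 20

15


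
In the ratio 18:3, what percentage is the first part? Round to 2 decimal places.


Total parts = 18 + 3 = 21
First part fraction = 18/21
Percentage = (18/21) * 100
= 0.857143 * 100
= 85.71%

85.71


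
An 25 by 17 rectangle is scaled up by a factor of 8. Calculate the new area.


Original dimensions: 25 x 17
Enlargement factor = 8
New width = 25 * 8 = 200
New height = 17 * 8 = 136
New area = 200 * 136 = 27200

27200


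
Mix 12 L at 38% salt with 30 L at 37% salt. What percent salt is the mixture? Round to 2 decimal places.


Solute in mixture 1 = 38% of 12 L = 12*38/100 = 114/25 L
Solute in mixture 2 = 37% of 30 L = 30*37/100 = 111/10 L
Total solute = 114/25 + 111/10 = 783/50 L
Total volume = 12 + 30 = 42 L
Final concentration = 783/50/42 * 100 = 37.29%

37.29


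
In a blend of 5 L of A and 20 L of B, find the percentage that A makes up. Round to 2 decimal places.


Volume of A = 5 L
Volume of B = 20 L
Total volume = 5 + 20 = 25 L
Percentage of A = (5/25) * 100
= 20.00%

20.00


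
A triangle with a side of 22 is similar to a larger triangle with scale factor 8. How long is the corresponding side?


Similar triangles have proportional sides
Scale factor = 8
Smaller side = 22
Corresponding larger side = 22 * 8
= 176

176


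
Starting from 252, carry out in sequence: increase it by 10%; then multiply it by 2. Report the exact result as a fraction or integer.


Start with 252.
Step 1: Increase by 10%: 252 * 110/100 = 1386/5
Step 2: Multiply by 2: 1386/5 * 2 = 2772/5
Final result = 2772/5

2772/5


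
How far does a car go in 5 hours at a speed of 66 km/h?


Using distance = speed * time
Speed = 66 km/h
Time = 5 hours
Distance = 66 * 5
= 330 km

330


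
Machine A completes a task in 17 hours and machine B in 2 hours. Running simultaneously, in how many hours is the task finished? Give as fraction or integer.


Rate of A = 1/17 job per hour
Rate of B = 1/2 job per hour
Combined rate = 1/17 + 1/2
Find common denominator: (2 + 17)/(17*2) = 19/34
Combined rate = 19/34 job per hour
Time together = 1 / (19/34) = 34/19 hours

34/19


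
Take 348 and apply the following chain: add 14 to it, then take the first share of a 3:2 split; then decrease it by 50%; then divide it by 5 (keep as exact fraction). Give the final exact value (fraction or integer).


Start with 348.
Step 1: Add 14: 348+14=362; split 3:2 first = 362*3/5 = 1086/5
Step 2: Decrease by 50%: 1086/5 * 50/100 = 543/5
Step 3: Divide by 5: 543/5 / 5 = 543/25
Final result = 543/25

543/25


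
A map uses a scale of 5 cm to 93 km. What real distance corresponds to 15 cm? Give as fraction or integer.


Map scale: 5 cm = 93 km
Measured distance on map = 15 cm
Set up proportion: 15 * 93 / 5
= 1395 / 5
= 279 km

279


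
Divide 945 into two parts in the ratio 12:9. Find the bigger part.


Total parts = 12 + 9 = 21
Value per part = 945 / 21 = 45
First share = 12 * 45 = 540
Second share = 9 * 45 = 405
Larger share = 540

540


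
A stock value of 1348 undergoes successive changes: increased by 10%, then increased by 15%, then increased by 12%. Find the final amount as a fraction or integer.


Start: 1348
Step 1: increase by 10% => multiply by 110/100
  1348 * 110/100 = 7414/5
Step 2: increase by 15% => multiply by 115/100
  7414/5 * 115/100 = 85261/50
Step 3: increase by 12% => multiply by 112/100
  85261/50 * 112/100 = 1193654/625
Final value = 1193654/625

1193654/625


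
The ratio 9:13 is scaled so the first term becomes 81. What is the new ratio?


Original ratio: 9:13
First term target: 81
Scale factor = 81 / 9 = 9
Multiply second term: 13 * 9 = 117
Equivalent ratio = 81:117

81:117


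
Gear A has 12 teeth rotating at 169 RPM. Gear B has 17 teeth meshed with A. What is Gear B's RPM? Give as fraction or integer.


Gear ratio: teeth_A * RPM_A = teeth_B * RPM_B
12 * 169 = 17 * RPM_B
2028 = 17 * RPM_B
RPM_B = 2028 / 17
RPM_B = 2028/17

2028/17


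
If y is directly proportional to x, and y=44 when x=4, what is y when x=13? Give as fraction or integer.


Direct proportion: y = kx
Find k: k = 44/4 = 11
Compute y at x=13: y = 11 * 13
y = 143

143


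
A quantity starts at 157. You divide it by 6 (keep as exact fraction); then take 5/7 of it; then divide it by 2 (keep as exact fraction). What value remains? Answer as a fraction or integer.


Start with 157.
Step 1: Divide by 6: 157 / 6 = 157/6
Step 2: Take 5/7: 157/6 * 5/7 = 785/42
Step 3: Divide by 2: 785/42 / 2 = 785/84
Final result = 785/84

785/84


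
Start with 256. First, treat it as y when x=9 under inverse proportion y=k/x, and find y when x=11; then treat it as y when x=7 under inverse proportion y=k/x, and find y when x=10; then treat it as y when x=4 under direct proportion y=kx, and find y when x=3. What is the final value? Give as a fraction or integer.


Start with 256.
Step 1: Inverse prop: k = (256)*9; new y = k/11 = 256*9/11 = 2304/11
Step 2: Inverse prop: k = (2304/11)*7; new y = k/10 = 2304/11*7/10 = 8064/55
Step 3: Direct prop: k = (8064/55)/4; new y = k*3 = 8064/55*3/4 = 6048/55
Final result = 6048/55

6048/55


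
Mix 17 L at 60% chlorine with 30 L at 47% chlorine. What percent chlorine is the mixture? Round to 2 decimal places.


Solute in mixture 1 = 60% of 17 L = 17*60/100 = 51/5 L
Solute in mixture 2 = 47% of 30 L = 30*47/100 = 141/10 L
Total solute = 51/5 + 141/10 = 243/10 L
Total volume = 17 + 30 = 47 L
Final concentration = 243/10/47 * 100 = 51.70%

51.70


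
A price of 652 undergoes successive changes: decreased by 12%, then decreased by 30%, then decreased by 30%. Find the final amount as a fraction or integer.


Start: 652
Step 1: decrease by 12% => multiply by 88/100
  652 * 88/100 = 14344/25
Step 2: decrease by 30% => multiply by 70/100
  14344/25 * 70/100 = 50204/125
Step 3: decrease by 30% => multiply by 70/100
  50204/125 * 70/100 = 175714/625
Final value = 175714/625

175714/625


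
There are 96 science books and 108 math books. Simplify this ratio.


Find GCD(96, 108)
GCD = 12
Divide both by 12: 96/12 = 8, 108/12 = 9
Simplified ratio = 8:9

8:9


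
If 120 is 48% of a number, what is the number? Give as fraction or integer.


Given: 120 is 48% of the whole
Set up: 120 = 48/100 * whole
whole = 120 * 100 / 48
whole = 12000 / 48
whole = 250

250


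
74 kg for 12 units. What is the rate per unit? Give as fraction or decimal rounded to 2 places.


Total kg = 74
Number of units = 12
Unit rate = 74 / 12
= 6.17 kg per unit

6.17


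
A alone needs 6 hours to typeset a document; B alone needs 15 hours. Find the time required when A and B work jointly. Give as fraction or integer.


Rate of A = 1/6 job per hour
Rate of B = 1/15 job per hour
Combined rate = 1/6 + 1/15
Find common denominator: (15 + 6)/(6*15) = 21/90
Combined rate = 7/30 job per hour
Time together = 1 / (7/30) = 30/7 hours

30/7


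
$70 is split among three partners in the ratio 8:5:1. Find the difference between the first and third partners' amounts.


Total parts = 8 + 5 + 1 = 14
Value per part = 70 / 14 = 5
Shares: 8*5=40, 5*5=25, 1*5=5
First share = 40, third share = 5
Difference = |40 - 5| = 35

35


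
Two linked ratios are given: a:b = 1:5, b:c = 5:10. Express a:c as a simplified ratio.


Given a:b = 1:5 and b:c = 5:10
Make b consistent. Multiply first ratio by 5: a:b = 5:25
Multiply second ratio by 5: b:c = 25:50
Now b = 25 in both, so a:b:c = 5:25:50
Therefore a:c = 5:50
Simplify by GCD: a:c = 1:10

1:10


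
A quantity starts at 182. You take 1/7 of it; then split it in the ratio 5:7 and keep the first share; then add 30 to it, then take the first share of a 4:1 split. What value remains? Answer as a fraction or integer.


Start with 182.
Step 1: Take 1/7: 182 * 1/7 = 26
Step 2: Split 5:7, first share = 26 * 5/12 = 65/6
Step 3: Add 30: 65/6+30=245/6; split 4:1 first = 245/6*4/5 = 98/3
Final result = 98/3

98/3


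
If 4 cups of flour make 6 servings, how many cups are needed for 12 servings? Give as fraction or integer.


Original: 4 cups for 6 servings
Target servings = 12
Scaling factor = 12/6
New amount = 4 * 12/6
= 48/6
= 8 cups

8


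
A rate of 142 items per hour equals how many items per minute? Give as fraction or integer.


Converting from per hour to per minute
Rate = 142 items per hour
Divide by 60: 142/60
= 71/30 items per minute

71/30


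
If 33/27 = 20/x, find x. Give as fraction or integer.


Setting up: 33/27 = 20/x
Cross multiply: 33 * x = 27 * 20
33x = 540
x = 540/33
x = 180/11

180/11


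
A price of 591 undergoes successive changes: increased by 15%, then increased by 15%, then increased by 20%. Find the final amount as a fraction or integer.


Start: 591
Step 1: increase by 15% => multiply by 115/100
  591 * 115/100 = 13593/20
Step 2: increase by 15% => multiply by 115/100
  13593/20 * 115/100 = 312639/400
Step 3: increase by 20% => multiply by 120/100
  312639/400 * 120/100 = 937917/1000
Final value = 937917/1000

937917/1000


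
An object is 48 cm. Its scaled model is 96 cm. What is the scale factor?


Original length = 48 cm
Scaled length = 96 cm
Scale factor = 96 / 48
= 2

2


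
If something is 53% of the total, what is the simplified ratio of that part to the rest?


Part = 53%, Remainder = 47%
Ratio = 53:47
GCD(53, 47) = 1
Simplify: 53:47 = 53:47

53:47


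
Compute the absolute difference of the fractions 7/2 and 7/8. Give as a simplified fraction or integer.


Simplify: 7/2 = 7/2 and 7/8 = 7/8
Find common denominator: LCD = 8
Convert: 28/8 and 7/8
Difference = |28 - 7|/8 = 21/8
Simplified = 21/8

21/8


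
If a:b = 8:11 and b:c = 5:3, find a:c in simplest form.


Given a:b = 8:11 and b:c = 5:3
Make b consistent. Multiply first ratio by 5: a:b = 40:55
Multiply second ratio by 11: b:c = 55:33
Now b = 55 in both, so a:b:c = 40:55:33
Therefore a:c = 40:33
Simplify by GCD: a:c = 40:33

40:33


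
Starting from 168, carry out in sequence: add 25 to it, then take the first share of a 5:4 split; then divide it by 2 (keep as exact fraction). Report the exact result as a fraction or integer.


Start with 168.
Step 1: Add 25: 168+25=193; split 5:4 first = 193*5/9 = 965/9
Step 2: Divide by 2: 965/9 / 2 = 965/18
Final result = 965/18

965/18


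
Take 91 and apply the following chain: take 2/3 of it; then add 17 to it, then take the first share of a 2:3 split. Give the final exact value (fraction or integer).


Start with 91.
Step 1: Take 2/3: 91 * 2/3 = 182/3
Step 2: Add 17: 182/3+17=233/3; split 2:3 first = 233/3*2/5 = 466/15
Final result = 466/15

466/15


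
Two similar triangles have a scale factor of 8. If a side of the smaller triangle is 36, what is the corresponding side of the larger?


Similar triangles have proportional sides
Scale factor = 8
Smaller side = 36
Corresponding larger side = 36 * 8
= 288

288


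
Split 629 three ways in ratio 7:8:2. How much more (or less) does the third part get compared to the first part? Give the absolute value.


Total parts = 7 + 8 + 2 = 17
Value per part = 629 / 17 = 37
Shares: 7*37=259, 8*37=296, 2*37=74
Third share = 74, first share = 259
Difference = |74 - 259| = 185

185


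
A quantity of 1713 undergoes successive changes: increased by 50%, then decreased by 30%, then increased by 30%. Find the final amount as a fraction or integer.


Start: 1713
Step 1: increase by 50% => multiply by 150/100
  1713 * 150/100 = 5139/2
Step 2: decrease by 30% => multiply by 70/100
  5139/2 * 70/100 = 35973/20
Step 3: increase by 30% => multiply by 130/100
  35973/20 * 130/100 = 467649/200
Final value = 467649/200

467649/200


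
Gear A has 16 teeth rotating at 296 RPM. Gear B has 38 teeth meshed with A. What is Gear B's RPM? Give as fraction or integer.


Gear ratio: teeth_A * RPM_A = teeth_B * RPM_B
16 * 296 = 38 * RPM_B
4736 = 38 * RPM_B
RPM_B = 4736 / 38
RPM_B = 2368/19

2368/19


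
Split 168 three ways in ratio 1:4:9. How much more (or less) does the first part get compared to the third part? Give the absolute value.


Total parts = 1 + 4 + 9 = 14
Value per part = 168 / 14 = 12
Shares: 1*12=12, 4*12=48, 9*12=108
First share = 12, third share = 108
Difference = |12 - 108| = 96

96


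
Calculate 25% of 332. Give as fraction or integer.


Compute 25% of 332
Convert percentage: 25% = 25/100
Multiply: 332 * 25/100
= 8300/100
= 83

83


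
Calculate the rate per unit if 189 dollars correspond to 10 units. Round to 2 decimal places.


Total dollars = 189
Number of units = 10
Unit rate = 189 / 10
= 18.90 dollars per unit

18.90


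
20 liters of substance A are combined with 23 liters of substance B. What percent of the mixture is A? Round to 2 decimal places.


Volume of A = 20 L
Volume of B = 23 L
Total volume = 20 + 23 = 43 L
Percentage of A = (20/43) * 100
= 46.51%

46.51


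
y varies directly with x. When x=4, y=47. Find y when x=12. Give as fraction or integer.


Direct proportion: y = kx
Find k: k = 47/4 = 47/4
Compute y at x=12: y = 47/4 * 12
y = 141

141


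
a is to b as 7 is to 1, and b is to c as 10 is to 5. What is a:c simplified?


Given a:b = 7:1 and b:c = 10:5
Make b consistent. Multiply first ratio by 10: a:b = 70:10
Multiply second ratio by 1: b:c = 10:5
Now b = 10 in both, so a:b:c = 70:10:5
Therefore a:c = 70:5
Simplify by GCD: a:c = 14:1

14:1


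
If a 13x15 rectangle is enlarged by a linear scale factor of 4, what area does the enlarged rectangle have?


Original dimensions: 13 x 15
Enlargement factor = 4
New width = 13 * 4 = 52
New height = 15 * 4 = 60
New area = 52 * 60 = 3120

3120


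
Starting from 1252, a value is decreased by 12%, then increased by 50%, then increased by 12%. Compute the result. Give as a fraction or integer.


Start: 1252
Step 1: decrease by 12% => multiply by 88/100
  1252 * 88/100 = 27544/25
Step 2: increase by 50% => multiply by 150/100
  27544/25 * 150/100 = 41316/25
Step 3: increase by 12% => multiply by 112/100
  41316/25 * 112/100 = 1156848/625
Final value = 1156848/625

1156848/625


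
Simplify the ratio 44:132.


Find GCD(44, 132)
GCD = 44
Divide both by 44: 44/44 = 1, 132/44 = 3
Simplified ratio = 1:3

1:3


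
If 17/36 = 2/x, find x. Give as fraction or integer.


Setting up: 17/36 = 2/x
Cross multiply: 17 * x = 36 * 2
17x = 72
x = 72/17
x = 72/17

72/17


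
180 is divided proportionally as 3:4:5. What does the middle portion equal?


Ratio = 3:4:5
Total parts = 3 + 4 + 5 = 12
Value per part = 180 / 12 = 15
First share = 3 * 15 = 45
Middle share = 4 * 15 = 60
Third share = 5 * 15 = 75

60


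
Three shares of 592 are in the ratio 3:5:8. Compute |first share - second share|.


Total parts = 3 + 5 + 8 = 16
Value per part = 592 / 16 = 37
Shares: 3*37=111, 5*37=185, 8*37=296
First share = 111, second share = 185
Difference = |111 - 185| = 74

74


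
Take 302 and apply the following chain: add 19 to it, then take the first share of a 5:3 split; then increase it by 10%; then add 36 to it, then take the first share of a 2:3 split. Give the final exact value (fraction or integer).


Start with 302.
Step 1: Add 19: 302+19=321; split 5:3 first = 321*5/8 = 1605/8
Step 2: Increase by 10%: 1605/8 * 110/100 = 3531/16
Step 3: Add 36: 3531/16+36=4107/16; split 2:3 first = 4107/16*2/5 = 4107/40
Final result = 4107/40

4107/40


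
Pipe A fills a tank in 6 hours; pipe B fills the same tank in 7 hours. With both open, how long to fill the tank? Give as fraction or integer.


Rate of A = 1/6 job per hour
Rate of B = 1/7 job per hour
Combined rate = 1/6 + 1/7
Find common denominator: (7 + 6)/(6*7) = 13/42
Combined rate = 13/42 job per hour
Time together = 1 / (13/42) = 42/13 hours

42/13


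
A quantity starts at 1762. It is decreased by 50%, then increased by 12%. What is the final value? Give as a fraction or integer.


Start: 1762
Step 1: decrease by 50% => multiply by 50/100
  1762 * 50/100 = 881
Step 2: increase by 12% => multiply by 112/100
  881 * 112/100 = 24668/25
Final value = 24668/25

24668/25


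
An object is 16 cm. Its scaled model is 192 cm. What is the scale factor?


Original length = 16 cm
Scaled length = 192 cm
Scale factor = 192 / 16
= 12

12


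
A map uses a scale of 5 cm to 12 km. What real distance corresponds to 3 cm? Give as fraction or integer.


Map scale: 5 cm = 12 km
Measured distance on map = 3 cm
Set up proportion: 3 * 12 / 5
= 36 / 5
= 36/5 km

36/5


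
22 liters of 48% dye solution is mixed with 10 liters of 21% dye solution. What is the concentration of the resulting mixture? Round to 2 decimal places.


Solute in mixture 1 = 48% of 22 L = 22*48/100 = 264/25 L
Solute in mixture 2 = 21% of 10 L = 10*21/100 = 21/10 L
Total solute = 264/25 + 21/10 = 633/50 L
Total volume = 22 + 10 = 32 L
Final concentration = 633/50/32 * 100 = 39.56%

39.56


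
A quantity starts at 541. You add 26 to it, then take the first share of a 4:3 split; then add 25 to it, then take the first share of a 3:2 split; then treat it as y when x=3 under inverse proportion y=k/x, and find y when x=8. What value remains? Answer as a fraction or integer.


Start with 541.
Step 1: Add 26: 541+26=567; split 4:3 first = 567*4/7 = 324
Step 2: Add 25: 324+25=349; split 3:2 first = 349*3/5 = 1047/5
Step 3: Inverse prop: k = (1047/5)*3; new y = k/8 = 1047/5*3/8 = 3141/40
Final result = 3141/40

3141/40


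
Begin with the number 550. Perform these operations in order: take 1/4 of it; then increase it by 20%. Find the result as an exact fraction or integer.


Start with 550.
Step 1: Take 1/4: 550 * 1/4 = 275/2
Step 2: Increase by 20%: 275/2 * 120/100 = 165
Final result = 165

165


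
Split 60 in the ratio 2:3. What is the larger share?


Total parts = 2 + 3 = 5
Value per part = 60 / 5 = 12
First share = 2 * 12 = 24
Second share = 3 * 12 = 36
Larger share = 36

36


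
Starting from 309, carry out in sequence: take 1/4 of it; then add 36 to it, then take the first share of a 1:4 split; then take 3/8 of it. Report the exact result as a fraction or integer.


Start with 309.
Step 1: Take 1/4: 309 * 1/4 = 309/4
Step 2: Add 36: 309/4+36=453/4; split 1:4 first = 453/4*1/5 = 453/20
Step 3: Take 3/8: 453/20 * 3/8 = 1359/160
Final result = 1359/160

1359/160


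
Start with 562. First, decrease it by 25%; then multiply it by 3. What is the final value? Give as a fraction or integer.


Start with 562.
Step 1: Decrease by 25%: 562 * 75/100 = 843/2
Step 2: Multiply by 3: 843/2 * 3 = 2529/2
Final result = 2529/2

2529/2


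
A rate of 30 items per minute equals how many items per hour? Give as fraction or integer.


Converting from per minute to per hour
Rate = 30 items per minute
Multiply by 60: 30 * 60
= 1800 items per hour

1800


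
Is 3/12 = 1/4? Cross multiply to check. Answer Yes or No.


Cross multiply to check 3/12 = 1/4
Left cross product: 3 * 4 = 12
Right cross product: 12 * 1 = 12
12 = 12
Equal, so proportions match => Yes

Yes


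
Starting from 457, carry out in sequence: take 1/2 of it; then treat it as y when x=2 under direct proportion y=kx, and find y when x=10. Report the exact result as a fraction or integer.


Start with 457.
Step 1: Take 1/2: 457 * 1/2 = 457/2
Step 2: Direct prop: k = (457/2)/2; new y = k*10 = 457/2*10/2 = 2285/2
Final result = 2285/2

2285/2
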